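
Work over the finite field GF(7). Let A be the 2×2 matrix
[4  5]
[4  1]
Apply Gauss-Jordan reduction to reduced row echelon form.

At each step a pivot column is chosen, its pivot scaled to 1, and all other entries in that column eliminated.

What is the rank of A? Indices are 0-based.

rank = 2

[1] R0 /= 4  ⇒  (1, 3)
     R1 -= 4·R0  ⇒  (0, 3)
[2] R1 /= 3  ⇒  (0, 1)
     R0 -= 3·R1  ⇒  (1, 0)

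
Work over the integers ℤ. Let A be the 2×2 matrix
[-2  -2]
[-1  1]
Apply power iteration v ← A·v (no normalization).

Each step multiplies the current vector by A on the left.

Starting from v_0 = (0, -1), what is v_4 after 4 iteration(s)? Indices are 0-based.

v_4 = (-18, -11)

v_0 = (0, -1).
v_1 = A·v_0 = (2, -1).
v_2 = A·v_1 = (-2, -3).
v_3 = A·v_2 = (10, -1).
v_4 = A·v_3 = (-18, -11).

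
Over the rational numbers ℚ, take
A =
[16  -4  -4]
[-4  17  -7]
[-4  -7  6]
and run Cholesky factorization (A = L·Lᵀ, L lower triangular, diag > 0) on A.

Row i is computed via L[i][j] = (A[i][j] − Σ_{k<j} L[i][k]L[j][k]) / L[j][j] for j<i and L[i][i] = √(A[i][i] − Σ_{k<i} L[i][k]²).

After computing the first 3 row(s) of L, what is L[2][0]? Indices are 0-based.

Step 1: L[0][0] = √(16) = 4.
  L[1][0] = (-4) / L[0][0] = -1.
Step 2: L[1][1] = √(16) = 4.
  L[2][0] = (-4) / L[0][0] = -1.
  L[2][1] = (-8) / L[1][1] = -2.
Step 3: L[2][2] = √(1) = 1.

L[2][0] = -1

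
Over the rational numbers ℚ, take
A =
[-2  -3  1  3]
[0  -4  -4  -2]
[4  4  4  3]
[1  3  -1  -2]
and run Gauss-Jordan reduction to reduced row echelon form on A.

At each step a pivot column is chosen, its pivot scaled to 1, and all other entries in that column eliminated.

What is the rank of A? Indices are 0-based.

pivot(0,0)=-2: scale R0 → (1, 3/2, -1/2, -3/2)
  clear (2,0): R2 −= (4)R0 → (0, -2, 6, 9)
  clear (3,0): R3 −= (1)R0 → (0, 3/2, -1/2, -1/2)
pivot(1,1)=-4: scale R1 → (0, 1, 1, 1/2)
  clear (0,1): R0 −= (3/2)R1 → (1, 0, -2, -9/4)
  clear (2,1): R2 −= (-2)R1 → (0, 0, 8, 10)
  clear (3,1): R3 −= (3/2)R1 → (0, 0, -2, -5/4)
pivot(2,2)=8: scale R2 → (0, 0, 1, 5/4)
  clear (0,2): R0 −= (-2)R2 → (1, 0, 0, 1/4)
  clear (1,2): R1 −= (1)R2 → (0, 1, 0, -3/4)
  clear (3,2): R3 −= (-2)R2 → (0, 0, 0, 5/4)
pivot(3,3)=5/4: scale R3 → (0, 0, 0, 1)
  clear (0,3): R0 −= (1/4)R3 → (1, 0, 0, 0)
  clear (1,3): R1 −= (-3/4)R3 → (0, 1, 0, 0)
  clear (2,3): R2 −= (5/4)R3 → (0, 0, 1, 0)

rank = 4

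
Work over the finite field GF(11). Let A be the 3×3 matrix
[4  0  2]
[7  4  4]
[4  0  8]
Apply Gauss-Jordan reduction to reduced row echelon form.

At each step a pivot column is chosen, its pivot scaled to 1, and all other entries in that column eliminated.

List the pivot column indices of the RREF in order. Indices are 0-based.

pivot(0,0)=4: scale R0 → (1, 0, 6)
  clear (1,0): R1 −= (7)R0 → (0, 4, 6)
  clear (2,0): R2 −= (4)R0 → (0, 0, 6)
pivot(1,1)=4: scale R1 → (0, 1, 7)
pivot(2,2)=6: scale R2 → (0, 0, 1)
  clear (0,2): R0 −= (6)R2 → (1, 0, 0)
  clear (1,2): R1 −= (7)R2 → (0, 1, 0)

pivot columns: 0, 1, 2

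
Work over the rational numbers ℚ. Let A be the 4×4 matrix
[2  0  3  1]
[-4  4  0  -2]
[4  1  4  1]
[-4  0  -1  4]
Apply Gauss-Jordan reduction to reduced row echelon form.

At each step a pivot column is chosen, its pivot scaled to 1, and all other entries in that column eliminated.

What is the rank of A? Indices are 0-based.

step 1: normalize row 0 (÷2) = (1, 0, 3/2, 1/2)
  row 1: subtract -4×row0 = (0, 4, 6, 0)
  row 2: subtract 4×row0 = (0, 1, -2, -1)
  row 3: subtract -4×row0 = (0, 0, 5, 6)
step 2: normalize row 1 (÷4) = (0, 1, 3/2, 0)
  row 2: subtract 1×row1 = (0, 0, -7/2, -1)
step 3: normalize row 2 (÷-7/2) = (0, 0, 1, 2/7)
  row 0: subtract 3/2×row2 = (1, 0, 0, 1/14)
  row 1: subtract 3/2×row2 = (0, 1, 0, -3/7)
  row 3: subtract 5×row2 = (0, 0, 0, 32/7)
step 4: normalize row 3 (÷32/7) = (0, 0, 0, 1)
  row 0: subtract 1/14×row3 = (1, 0, 0, 0)
  row 1: subtract -3/7×row3 = (0, 1, 0, 0)
  row 2: subtract 2/7×row3 = (0, 0, 1, 0)

rank = 4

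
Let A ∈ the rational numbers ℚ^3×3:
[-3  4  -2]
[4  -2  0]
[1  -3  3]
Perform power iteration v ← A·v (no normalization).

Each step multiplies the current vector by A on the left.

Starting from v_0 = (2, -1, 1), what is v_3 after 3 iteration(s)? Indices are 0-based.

v_0 = (2, -1, 1).
v_1 = A·v_0 = (-12, 10, 8).
v_2 = A·v_1 = (60, -68, -18).
v_3 = A·v_2 = (-416, 376, 210).

v_3 = (-416, 376, 210)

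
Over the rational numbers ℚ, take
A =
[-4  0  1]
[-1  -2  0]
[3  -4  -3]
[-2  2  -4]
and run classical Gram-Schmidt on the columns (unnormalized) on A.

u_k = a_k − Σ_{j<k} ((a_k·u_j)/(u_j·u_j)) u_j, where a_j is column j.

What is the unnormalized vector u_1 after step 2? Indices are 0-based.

Step 1: u_0 = a_0 = (-4, -1, 3, -2).
Step 2: u_1 = a_1 − (-7/15)·u_0 = (-28/15, -37/15, -13/5, 16/15).

u_1 = (-28/15, -37/15, -13/5, 16/15)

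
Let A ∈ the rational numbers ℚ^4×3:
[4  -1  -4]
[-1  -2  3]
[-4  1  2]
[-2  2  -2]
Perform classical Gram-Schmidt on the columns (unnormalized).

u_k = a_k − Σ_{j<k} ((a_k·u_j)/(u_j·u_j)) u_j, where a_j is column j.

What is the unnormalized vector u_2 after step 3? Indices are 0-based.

Step 1: u_0 = a_0 = (4, -1, -4, -2).
Step 2: u_1 = a_1 − (-10/37)·u_0 = (3/37, -84/37, -3/37, 54/37).
Step 3: u_2 = a_2 − (-23/37)·u_0 − (-7/5)·u_1 = (-7/5, -4/5, -3/5, -6/5).

u_2 = (-7/5, -4/5, -3/5, -6/5)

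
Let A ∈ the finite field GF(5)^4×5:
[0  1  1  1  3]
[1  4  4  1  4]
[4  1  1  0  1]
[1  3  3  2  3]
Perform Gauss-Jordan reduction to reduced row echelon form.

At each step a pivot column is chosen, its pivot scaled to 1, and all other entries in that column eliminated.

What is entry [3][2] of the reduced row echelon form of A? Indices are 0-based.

M[3][2] = 0

[1] R0 <-> R1
[1] R0 /= 1  ⇒  (1, 4, 4, 1, 4)
     R2 -= 4·R0  ⇒  (0, 0, 0, 1, 0)
     R3 -= 1·R0  ⇒  (0, 4, 4, 1, 4)
[2] R1 /= 1  ⇒  (0, 1, 1, 1, 3)
     R0 -= 4·R1  ⇒  (1, 0, 0, 2, 2)
     R3 -= 4·R1  ⇒  (0, 0, 0, 2, 2)
column 2 empty below row 2
[3] R2 /= 1  ⇒  (0, 0, 0, 1, 0)
     R0 -= 2·R2  ⇒  (1, 0, 0, 0, 2)
     R1 -= 1·R2  ⇒  (0, 1, 1, 0, 3)
     R3 -= 2·R2  ⇒  (0, 0, 0, 0, 2)
[4] R3 /= 2  ⇒  (0, 0, 0, 0, 1)
     R0 -= 2·R3  ⇒  (1, 0, 0, 0, 0)
     R1 -= 3·R3  ⇒  (0, 1, 1, 0, 0)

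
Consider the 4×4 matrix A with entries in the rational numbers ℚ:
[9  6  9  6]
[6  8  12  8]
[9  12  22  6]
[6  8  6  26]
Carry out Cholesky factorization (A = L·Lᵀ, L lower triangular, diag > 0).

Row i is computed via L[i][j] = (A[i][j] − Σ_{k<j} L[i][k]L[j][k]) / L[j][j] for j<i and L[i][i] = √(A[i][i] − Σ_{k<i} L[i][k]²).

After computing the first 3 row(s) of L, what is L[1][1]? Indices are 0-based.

L[1][1] = 2

Step 1: L[0][0] = √(9) = 3.
  L[1][0] = (6) / L[0][0] = 2.
Step 2: L[1][1] = √(4) = 2.
  L[2][0] = (9) / L[0][0] = 3.
  L[2][1] = (6) / L[1][1] = 3.
Step 3: L[2][2] = √(4) = 2.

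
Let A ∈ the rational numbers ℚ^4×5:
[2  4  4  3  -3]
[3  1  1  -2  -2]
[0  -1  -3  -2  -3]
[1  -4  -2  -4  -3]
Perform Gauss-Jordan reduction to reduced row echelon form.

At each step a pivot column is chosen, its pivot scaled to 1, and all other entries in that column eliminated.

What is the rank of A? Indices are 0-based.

rank = 4

step 1: normalize row 0 (÷2) = (1, 2, 2, 3/2, -3/2)
  row 1: subtract 3×row0 = (0, -5, -5, -13/2, 5/2)
  row 3: subtract 1×row0 = (0, -6, -4, -11/2, -3/2)
step 2: normalize row 1 (÷-5) = (0, 1, 1, 13/10, -1/2)
  row 0: subtract 2×row1 = (1, 0, 0, -11/10, -1/2)
  row 2: subtract -1×row1 = (0, 0, -2, -7/10, -7/2)
  row 3: subtract -6×row1 = (0, 0, 2, 23/10, -9/2)
step 3: normalize row 2 (÷-2) = (0, 0, 1, 7/20, 7/4)
  row 1: subtract 1×row2 = (0, 1, 0, 19/20, -9/4)
  row 3: subtract 2×row2 = (0, 0, 0, 8/5, -8)
step 4: normalize row 3 (÷8/5) = (0, 0, 0, 1, -5)
  row 0: subtract -11/10×row3 = (1, 0, 0, 0, -6)
  row 1: subtract 19/20×row3 = (0, 1, 0, 0, 5/2)
  row 2: subtract 7/20×row3 = (0, 0, 1, 0, 7/2)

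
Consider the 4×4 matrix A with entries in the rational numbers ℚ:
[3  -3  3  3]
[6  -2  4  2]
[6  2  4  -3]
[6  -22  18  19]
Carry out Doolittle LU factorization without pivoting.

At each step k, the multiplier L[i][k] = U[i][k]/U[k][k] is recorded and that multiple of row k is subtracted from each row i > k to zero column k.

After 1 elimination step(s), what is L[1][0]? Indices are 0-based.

L[1][0] = 2

Step 1: pivot at (0,0) is 3.
  row1 ← row1 − (2)·row0  ⇒  L[1][0]=2, U row1=(0, 4, -2, -4)
  row2 ← row2 − (2)·row0  ⇒  L[2][0]=2, U row2=(0, 8, -2, -9)
  row3 ← row3 − (2)·row0  ⇒  L[3][0]=2, U row3=(0, -16, 12, 13)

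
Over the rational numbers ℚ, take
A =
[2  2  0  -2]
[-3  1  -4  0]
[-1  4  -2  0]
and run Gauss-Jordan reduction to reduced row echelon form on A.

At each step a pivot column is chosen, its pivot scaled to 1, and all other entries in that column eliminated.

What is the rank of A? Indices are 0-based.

rank = 3

[1] R0 /= 2  ⇒  (1, 1, 0, -1)
     R1 -= -3·R0  ⇒  (0, 4, -4, -3)
     R2 -= -1·R0  ⇒  (0, 5, -2, -1)
[2] R1 /= 4  ⇒  (0, 1, -1, -3/4)
     R0 -= 1·R1  ⇒  (1, 0, 1, -1/4)
     R2 -= 5·R1  ⇒  (0, 0, 3, 11/4)
[3] R2 /= 3  ⇒  (0, 0, 1, 11/12)
     R0 -= 1·R2  ⇒  (1, 0, 0, -7/6)
     R1 -= -1·R2  ⇒  (0, 1, 0, 1/6)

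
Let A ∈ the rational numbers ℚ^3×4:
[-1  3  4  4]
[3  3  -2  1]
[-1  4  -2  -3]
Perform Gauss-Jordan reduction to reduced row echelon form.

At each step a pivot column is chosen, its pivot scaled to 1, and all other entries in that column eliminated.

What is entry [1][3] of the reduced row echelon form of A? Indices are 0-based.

step 1: normalize row 0 (÷-1) = (1, -3, -4, -4)
  row 1: subtract 3×row0 = (0, 12, 10, 13)
  row 2: subtract -1×row0 = (0, 1, -6, -7)
step 2: normalize row 1 (÷12) = (0, 1, 5/6, 13/12)
  row 0: subtract -3×row1 = (1, 0, -3/2, -3/4)
  row 2: subtract 1×row1 = (0, 0, -41/6, -97/12)
step 3: normalize row 2 (÷-41/6) = (0, 0, 1, 97/82)
  row 0: subtract -3/2×row2 = (1, 0, 0, 42/41)
  row 1: subtract 5/6×row2 = (0, 1, 0, 4/41)

M[1][3] = 4/41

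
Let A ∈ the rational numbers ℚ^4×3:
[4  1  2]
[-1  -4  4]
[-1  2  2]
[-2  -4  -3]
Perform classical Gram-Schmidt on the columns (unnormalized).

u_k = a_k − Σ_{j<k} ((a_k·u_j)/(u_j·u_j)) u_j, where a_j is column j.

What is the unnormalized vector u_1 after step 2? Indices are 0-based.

u_1 = (-17/11, -37/11, 29/11, -30/11)

Step 1: u_0 = a_0 = (4, -1, -1, -2).
Step 2: u_1 = a_1 − (7/11)·u_0 = (-17/11, -37/11, 29/11, -30/11).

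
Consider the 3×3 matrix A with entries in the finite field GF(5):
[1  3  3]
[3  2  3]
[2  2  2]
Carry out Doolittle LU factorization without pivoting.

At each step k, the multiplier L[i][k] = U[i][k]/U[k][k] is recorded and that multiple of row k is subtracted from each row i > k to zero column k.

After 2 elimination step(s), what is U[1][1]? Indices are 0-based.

U[1][1] = 3

k=0: U[0][0]=1
  eliminate (1,0): mult=3, new row 1: (0, 3, 4); set L[1][0]=3
  eliminate (2,0): mult=2, new row 2: (0, 1, 1); set L[2][0]=2
k=1: U[1][1]=3
  eliminate (2,1): mult=2, new row 2: (0, 0, 3); set L[2][1]=2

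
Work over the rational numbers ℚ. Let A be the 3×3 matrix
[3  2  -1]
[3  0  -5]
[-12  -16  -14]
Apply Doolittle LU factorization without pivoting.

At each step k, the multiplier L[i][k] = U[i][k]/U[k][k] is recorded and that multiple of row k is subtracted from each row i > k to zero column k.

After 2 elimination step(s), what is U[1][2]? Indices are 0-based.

U[1][2] = -4

[col 0] pivot 3
  R1 -= 1*R0 → (0, -2, -4)  (L[1][0] := 1)
  R2 -= -4*R0 → (0, -8, -18)  (L[2][0] := -4)
[col 1] pivot -2
  R2 -= 4*R1 → (0, 0, -2)  (L[2][1] := 4)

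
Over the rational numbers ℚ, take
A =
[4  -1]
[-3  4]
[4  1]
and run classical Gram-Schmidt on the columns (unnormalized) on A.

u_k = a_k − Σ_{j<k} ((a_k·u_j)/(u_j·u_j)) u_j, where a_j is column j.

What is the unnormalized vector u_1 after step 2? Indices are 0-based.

Step 1: u_0 = a_0 = (4, -3, 4).
Step 2: u_1 = a_1 − (-12/41)·u_0 = (7/41, 128/41, 89/41).

u_1 = (7/41, 128/41, 89/41)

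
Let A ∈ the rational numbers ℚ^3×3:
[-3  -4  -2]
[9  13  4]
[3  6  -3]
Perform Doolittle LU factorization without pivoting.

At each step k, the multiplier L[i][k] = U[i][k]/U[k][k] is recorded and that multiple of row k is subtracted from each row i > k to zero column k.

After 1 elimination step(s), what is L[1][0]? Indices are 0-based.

Step 1: pivot at (0,0) is -3.
  row1 ← row1 − (-3)·row0  ⇒  L[1][0]=-3, U row1=(0, 1, -2)
  row2 ← row2 − (-1)·row0  ⇒  L[2][0]=-1, U row2=(0, 2, -5)

L[1][0] = -3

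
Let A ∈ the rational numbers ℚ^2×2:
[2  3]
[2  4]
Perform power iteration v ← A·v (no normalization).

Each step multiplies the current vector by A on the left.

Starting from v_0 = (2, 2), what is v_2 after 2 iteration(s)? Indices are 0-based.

v_2 = (56, 68)

v_0 = (2, 2).
v_1 = A·v_0 = (10, 12).
v_2 = A·v_1 = (56, 68).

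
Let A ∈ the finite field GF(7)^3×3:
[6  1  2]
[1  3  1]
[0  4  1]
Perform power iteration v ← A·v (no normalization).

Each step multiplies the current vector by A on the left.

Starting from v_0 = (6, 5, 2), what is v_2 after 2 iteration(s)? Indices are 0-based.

v_0 = (6, 5, 2).
v_1 = A·v_0 = (3, 2, 1).
v_2 = A·v_1 = (1, 3, 2).

v_2 = (1, 3, 2)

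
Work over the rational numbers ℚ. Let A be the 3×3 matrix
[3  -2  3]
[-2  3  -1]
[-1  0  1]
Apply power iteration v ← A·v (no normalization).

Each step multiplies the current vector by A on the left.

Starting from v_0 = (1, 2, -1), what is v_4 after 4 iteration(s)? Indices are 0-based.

v_0 = (1, 2, -1).
v_1 = A·v_0 = (-4, 5, -2).
v_2 = A·v_1 = (-28, 25, 2).
v_3 = A·v_2 = (-128, 129, 30).
v_4 = A·v_3 = (-552, 613, 158).

v_4 = (-552, 613, 158)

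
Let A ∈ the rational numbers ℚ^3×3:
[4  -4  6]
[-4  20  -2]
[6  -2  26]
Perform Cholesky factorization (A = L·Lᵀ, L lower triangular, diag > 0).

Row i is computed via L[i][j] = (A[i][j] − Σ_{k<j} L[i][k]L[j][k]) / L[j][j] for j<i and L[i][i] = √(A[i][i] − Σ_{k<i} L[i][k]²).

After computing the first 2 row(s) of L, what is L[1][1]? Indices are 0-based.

L[1][1] = 4

Step 1: L[0][0] = √(4) = 2.
  L[1][0] = (-4) / L[0][0] = -2.
Step 2: L[1][1] = √(16) = 4.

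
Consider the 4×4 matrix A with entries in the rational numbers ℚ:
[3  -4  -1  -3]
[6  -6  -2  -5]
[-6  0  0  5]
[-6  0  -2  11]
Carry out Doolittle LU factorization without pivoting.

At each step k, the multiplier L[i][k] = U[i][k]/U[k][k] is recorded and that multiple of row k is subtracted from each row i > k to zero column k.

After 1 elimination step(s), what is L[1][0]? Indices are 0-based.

Step 1: pivot at (0,0) is 3.
  row1 ← row1 − (2)·row0  ⇒  L[1][0]=2, U row1=(0, 2, 0, 1)
  row2 ← row2 − (-2)·row0  ⇒  L[2][0]=-2, U row2=(0, -8, -2, -1)
  row3 ← row3 − (-2)·row0  ⇒  L[3][0]=-2, U row3=(0, -8, -4, 5)

L[1][0] = 2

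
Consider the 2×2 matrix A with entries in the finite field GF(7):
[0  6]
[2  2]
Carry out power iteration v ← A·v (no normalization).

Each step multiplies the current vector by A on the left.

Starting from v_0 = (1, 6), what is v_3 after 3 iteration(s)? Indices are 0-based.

v_3 = (5, 4)

v_0 = (1, 6).
v_1 = A·v_0 = (1, 0).
v_2 = A·v_1 = (0, 2).
v_3 = A·v_2 = (5, 4).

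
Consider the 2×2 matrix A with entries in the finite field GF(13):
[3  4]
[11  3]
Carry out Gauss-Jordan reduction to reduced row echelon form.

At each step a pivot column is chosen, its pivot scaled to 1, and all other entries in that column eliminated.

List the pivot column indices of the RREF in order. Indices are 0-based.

pivot columns: 0, 1

step 1: normalize row 0 (÷3) = (1, 10)
  row 1: subtract 11×row0 = (0, 10)
step 2: normalize row 1 (÷10) = (0, 1)
  row 0: subtract 10×row1 = (1, 0)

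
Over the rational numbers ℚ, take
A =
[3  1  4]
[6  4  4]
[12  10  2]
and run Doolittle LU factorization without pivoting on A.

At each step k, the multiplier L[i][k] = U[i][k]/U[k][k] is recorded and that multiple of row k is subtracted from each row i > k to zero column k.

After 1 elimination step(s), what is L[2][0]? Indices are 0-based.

Step 1: pivot at (0,0) is 3.
  row1 ← row1 − (2)·row0  ⇒  L[1][0]=2, U row1=(0, 2, -4)
  row2 ← row2 − (4)·row0  ⇒  L[2][0]=4, U row2=(0, 6, -14)

L[2][0] = 4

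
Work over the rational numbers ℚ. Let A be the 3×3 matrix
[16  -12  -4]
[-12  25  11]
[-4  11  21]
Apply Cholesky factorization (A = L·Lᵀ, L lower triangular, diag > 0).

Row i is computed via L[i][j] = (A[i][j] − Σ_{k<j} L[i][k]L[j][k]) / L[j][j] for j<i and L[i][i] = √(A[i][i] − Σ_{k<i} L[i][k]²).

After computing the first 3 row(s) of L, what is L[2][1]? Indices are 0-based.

L[2][1] = 2

Step 1: L[0][0] = √(16) = 4.
  L[1][0] = (-12) / L[0][0] = -3.
Step 2: L[1][1] = √(16) = 4.
  L[2][0] = (-4) / L[0][0] = -1.
  L[2][1] = (8) / L[1][1] = 2.
Step 3: L[2][2] = √(16) = 4.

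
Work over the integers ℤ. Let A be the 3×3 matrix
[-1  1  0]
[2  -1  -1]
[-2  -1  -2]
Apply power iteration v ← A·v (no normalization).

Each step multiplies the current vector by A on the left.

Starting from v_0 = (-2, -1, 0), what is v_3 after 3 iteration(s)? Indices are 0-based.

v_0 = (-2, -1, 0).
v_1 = A·v_0 = (1, -3, 5).
v_2 = A·v_1 = (-4, 0, -9).
v_3 = A·v_2 = (4, 1, 26).

v_3 = (4, 1, 26)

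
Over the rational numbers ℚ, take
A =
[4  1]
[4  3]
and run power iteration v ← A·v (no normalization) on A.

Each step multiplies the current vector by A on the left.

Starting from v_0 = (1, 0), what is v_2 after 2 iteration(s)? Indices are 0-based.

v_0 = (1, 0).
v_1 = A·v_0 = (4, 4).
v_2 = A·v_1 = (20, 28).

v_2 = (20, 28)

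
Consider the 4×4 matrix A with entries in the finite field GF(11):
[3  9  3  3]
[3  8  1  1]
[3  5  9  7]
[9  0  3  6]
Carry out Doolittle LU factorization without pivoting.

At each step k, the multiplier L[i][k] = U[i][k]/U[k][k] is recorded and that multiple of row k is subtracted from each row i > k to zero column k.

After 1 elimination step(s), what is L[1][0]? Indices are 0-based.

L[1][0] = 1

k=0: U[0][0]=3
  eliminate (1,0): mult=1, new row 1: (0, 10, 9, 9); set L[1][0]=1
  eliminate (2,0): mult=1, new row 2: (0, 7, 6, 4); set L[2][0]=1
  eliminate (3,0): mult=3, new row 3: (0, 6, 5, 8); set L[3][0]=3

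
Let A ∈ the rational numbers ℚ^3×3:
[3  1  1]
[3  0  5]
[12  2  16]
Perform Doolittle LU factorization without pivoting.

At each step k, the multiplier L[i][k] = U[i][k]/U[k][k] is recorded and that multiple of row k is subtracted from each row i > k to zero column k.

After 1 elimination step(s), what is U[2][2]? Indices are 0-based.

U[2][2] = 12

k=0: U[0][0]=3
  eliminate (1,0): mult=1, new row 1: (0, -1, 4); set L[1][0]=1
  eliminate (2,0): mult=4, new row 2: (0, -2, 12); set L[2][0]=4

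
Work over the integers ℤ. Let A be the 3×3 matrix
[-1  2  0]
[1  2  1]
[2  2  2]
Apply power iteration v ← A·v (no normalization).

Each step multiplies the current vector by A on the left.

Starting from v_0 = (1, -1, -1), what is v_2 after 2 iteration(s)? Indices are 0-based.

v_2 = (-1, -9, -14)

v_0 = (1, -1, -1).
v_1 = A·v_0 = (-3, -2, -2).
v_2 = A·v_1 = (-1, -9, -14).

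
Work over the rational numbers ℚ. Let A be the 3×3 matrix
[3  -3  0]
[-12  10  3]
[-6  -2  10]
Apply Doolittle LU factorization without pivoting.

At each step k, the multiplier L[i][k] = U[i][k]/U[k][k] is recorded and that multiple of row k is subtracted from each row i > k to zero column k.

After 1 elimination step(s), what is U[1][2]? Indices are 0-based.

U[1][2] = 3

k=0: U[0][0]=3
  eliminate (1,0): mult=-4, new row 1: (0, -2, 3); set L[1][0]=-4
  eliminate (2,0): mult=-2, new row 2: (0, -8, 10); set L[2][0]=-2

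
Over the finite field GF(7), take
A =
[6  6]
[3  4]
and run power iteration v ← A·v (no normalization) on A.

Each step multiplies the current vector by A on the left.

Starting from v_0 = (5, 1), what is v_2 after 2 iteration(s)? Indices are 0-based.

v_0 = (5, 1).
v_1 = A·v_0 = (1, 5).
v_2 = A·v_1 = (1, 2).

v_2 = (1, 2)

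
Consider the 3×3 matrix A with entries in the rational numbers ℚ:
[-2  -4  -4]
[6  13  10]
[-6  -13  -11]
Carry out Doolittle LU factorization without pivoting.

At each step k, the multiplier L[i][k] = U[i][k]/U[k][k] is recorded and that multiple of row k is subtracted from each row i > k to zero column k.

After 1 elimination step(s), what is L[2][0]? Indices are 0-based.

k=0: U[0][0]=-2
  eliminate (1,0): mult=-3, new row 1: (0, 1, -2); set L[1][0]=-3
  eliminate (2,0): mult=3, new row 2: (0, -1, 1); set L[2][0]=3

L[2][0] = 3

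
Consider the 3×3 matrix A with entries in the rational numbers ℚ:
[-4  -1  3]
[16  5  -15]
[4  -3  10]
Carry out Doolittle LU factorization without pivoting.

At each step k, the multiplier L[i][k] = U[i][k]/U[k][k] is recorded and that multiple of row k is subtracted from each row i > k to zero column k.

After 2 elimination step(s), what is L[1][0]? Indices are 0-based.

k=0: U[0][0]=-4
  eliminate (1,0): mult=-4, new row 1: (0, 1, -3); set L[1][0]=-4
  eliminate (2,0): mult=-1, new row 2: (0, -4, 13); set L[2][0]=-1
k=1: U[1][1]=1
  eliminate (2,1): mult=-4, new row 2: (0, 0, 1); set L[2][1]=-4

L[1][0] = -4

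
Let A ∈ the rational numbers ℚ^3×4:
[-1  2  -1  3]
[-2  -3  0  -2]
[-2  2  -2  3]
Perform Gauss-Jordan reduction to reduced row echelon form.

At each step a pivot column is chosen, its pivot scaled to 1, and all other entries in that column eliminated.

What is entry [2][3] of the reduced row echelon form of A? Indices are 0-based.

[1] R0 /= -1  ⇒  (1, -2, 1, -3)
     R1 -= -2·R0  ⇒  (0, -7, 2, -8)
     R2 -= -2·R0  ⇒  (0, -2, 0, -3)
[2] R1 /= -7  ⇒  (0, 1, -2/7, 8/7)
     R0 -= -2·R1  ⇒  (1, 0, 3/7, -5/7)
     R2 -= -2·R1  ⇒  (0, 0, -4/7, -5/7)
[3] R2 /= -4/7  ⇒  (0, 0, 1, 5/4)
     R0 -= 3/7·R2  ⇒  (1, 0, 0, -5/4)
     R1 -= -2/7·R2  ⇒  (0, 1, 0, 3/2)

M[2][3] = 5/4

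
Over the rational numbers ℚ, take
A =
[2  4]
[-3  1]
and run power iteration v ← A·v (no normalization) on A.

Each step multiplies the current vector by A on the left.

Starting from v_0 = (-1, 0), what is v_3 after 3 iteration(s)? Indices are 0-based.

v_0 = (-1, 0).
v_1 = A·v_0 = (-2, 3).
v_2 = A·v_1 = (8, 9).
v_3 = A·v_2 = (52, -15).

v_3 = (52, -15)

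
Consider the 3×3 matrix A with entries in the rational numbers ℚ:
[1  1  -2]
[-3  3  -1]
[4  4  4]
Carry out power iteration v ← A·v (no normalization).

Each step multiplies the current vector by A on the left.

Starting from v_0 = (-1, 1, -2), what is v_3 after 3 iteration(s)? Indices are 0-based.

v_3 = (16, -40, 256)

v_0 = (-1, 1, -2).
v_1 = A·v_0 = (4, 8, -8).
v_2 = A·v_1 = (28, 20, 16).
v_3 = A·v_2 = (16, -40, 256).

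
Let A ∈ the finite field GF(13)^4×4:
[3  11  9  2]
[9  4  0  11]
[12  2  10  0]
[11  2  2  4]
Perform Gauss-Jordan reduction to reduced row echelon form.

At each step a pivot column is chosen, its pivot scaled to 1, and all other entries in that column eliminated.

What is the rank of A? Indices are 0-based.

[1] R0 /= 3  ⇒  (1, 8, 3, 5)
     R1 -= 9·R0  ⇒  (0, 10, 12, 5)
     R2 -= 12·R0  ⇒  (0, 10, 0, 5)
     R3 -= 11·R0  ⇒  (0, 5, 8, 1)
[2] R1 /= 10  ⇒  (0, 1, 9, 7)
     R0 -= 8·R1  ⇒  (1, 0, 9, 1)
     R2 -= 10·R1  ⇒  (0, 0, 1, 0)
     R3 -= 5·R1  ⇒  (0, 0, 2, 5)
[3] R2 /= 1  ⇒  (0, 0, 1, 0)
     R0 -= 9·R2  ⇒  (1, 0, 0, 1)
     R1 -= 9·R2  ⇒  (0, 1, 0, 7)
     R3 -= 2·R2  ⇒  (0, 0, 0, 5)
[4] R3 /= 5  ⇒  (0, 0, 0, 1)
     R0 -= 1·R3  ⇒  (1, 0, 0, 0)
     R1 -= 7·R3  ⇒  (0, 1, 0, 0)

rank = 4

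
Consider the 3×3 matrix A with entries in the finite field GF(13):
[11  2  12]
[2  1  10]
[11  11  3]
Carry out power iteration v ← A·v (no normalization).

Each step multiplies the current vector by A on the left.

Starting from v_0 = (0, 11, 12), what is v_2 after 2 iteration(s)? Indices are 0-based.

v_2 = (7, 5, 7)

v_0 = (0, 11, 12).
v_1 = A·v_0 = (10, 1, 1).
v_2 = A·v_1 = (7, 5, 7).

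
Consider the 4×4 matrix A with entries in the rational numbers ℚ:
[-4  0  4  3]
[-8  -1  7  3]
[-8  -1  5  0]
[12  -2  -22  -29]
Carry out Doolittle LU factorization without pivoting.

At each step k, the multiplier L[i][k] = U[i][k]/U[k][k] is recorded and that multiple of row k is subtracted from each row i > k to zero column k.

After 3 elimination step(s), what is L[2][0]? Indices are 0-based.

L[2][0] = 2

[col 0] pivot -4
  R1 -= 2*R0 → (0, -1, -1, -3)  (L[1][0] := 2)
  R2 -= 2*R0 → (0, -1, -3, -6)  (L[2][0] := 2)
  R3 -= -3*R0 → (0, -2, -10, -20)  (L[3][0] := -3)
[col 1] pivot -1
  R2 -= 1*R1 → (0, 0, -2, -3)  (L[2][1] := 1)
  R3 -= 2*R1 → (0, 0, -8, -14)  (L[3][1] := 2)
[col 2] pivot -2
  R3 -= 4*R2 → (0, 0, 0, -2)  (L[3][2] := 4)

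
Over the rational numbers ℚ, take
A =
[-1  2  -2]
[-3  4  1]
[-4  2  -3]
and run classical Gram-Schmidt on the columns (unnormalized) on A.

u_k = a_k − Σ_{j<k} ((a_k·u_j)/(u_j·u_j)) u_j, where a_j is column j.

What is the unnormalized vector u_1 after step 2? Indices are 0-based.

u_1 = (15/13, 19/13, -18/13)

Step 1: u_0 = a_0 = (-1, -3, -4).
Step 2: u_1 = a_1 − (-11/13)·u_0 = (15/13, 19/13, -18/13).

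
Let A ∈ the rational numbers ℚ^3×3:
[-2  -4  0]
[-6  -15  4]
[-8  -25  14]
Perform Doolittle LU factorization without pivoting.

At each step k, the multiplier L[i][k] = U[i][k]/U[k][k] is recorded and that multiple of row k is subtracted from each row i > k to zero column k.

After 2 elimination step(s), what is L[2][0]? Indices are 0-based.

[col 0] pivot -2
  R1 -= 3*R0 → (0, -3, 4)  (L[1][0] := 3)
  R2 -= 4*R0 → (0, -9, 14)  (L[2][0] := 4)
[col 1] pivot -3
  R2 -= 3*R1 → (0, 0, 2)  (L[2][1] := 3)

L[2][0] = 4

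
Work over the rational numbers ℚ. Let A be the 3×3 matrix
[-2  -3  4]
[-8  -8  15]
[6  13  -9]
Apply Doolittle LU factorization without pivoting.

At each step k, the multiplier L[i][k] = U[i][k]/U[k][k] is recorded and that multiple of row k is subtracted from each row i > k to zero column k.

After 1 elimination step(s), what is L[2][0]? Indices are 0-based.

L[2][0] = -3

Step 1: pivot at (0,0) is -2.
  row1 ← row1 − (4)·row0  ⇒  L[1][0]=4, U row1=(0, 4, -1)
  row2 ← row2 − (-3)·row0  ⇒  L[2][0]=-3, U row2=(0, 4, 3)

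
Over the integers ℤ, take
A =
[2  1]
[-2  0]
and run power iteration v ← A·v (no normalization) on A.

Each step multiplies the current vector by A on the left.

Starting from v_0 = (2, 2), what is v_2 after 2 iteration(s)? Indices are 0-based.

v_0 = (2, 2).
v_1 = A·v_0 = (6, -4).
v_2 = A·v_1 = (8, -12).

v_2 = (8, -12)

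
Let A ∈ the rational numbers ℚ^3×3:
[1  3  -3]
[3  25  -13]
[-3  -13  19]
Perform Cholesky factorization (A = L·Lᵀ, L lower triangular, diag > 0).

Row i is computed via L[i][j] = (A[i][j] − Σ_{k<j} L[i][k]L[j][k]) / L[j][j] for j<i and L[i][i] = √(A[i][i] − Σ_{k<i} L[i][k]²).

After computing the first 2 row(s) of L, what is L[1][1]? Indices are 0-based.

L[1][1] = 4

Step 1: L[0][0] = √(1) = 1.
  L[1][0] = (3) / L[0][0] = 3.
Step 2: L[1][1] = √(16) = 4.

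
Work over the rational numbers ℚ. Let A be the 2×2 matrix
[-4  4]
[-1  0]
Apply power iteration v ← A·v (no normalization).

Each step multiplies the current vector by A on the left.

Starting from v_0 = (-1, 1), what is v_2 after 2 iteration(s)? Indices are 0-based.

v_2 = (-28, -8)

v_0 = (-1, 1).
v_1 = A·v_0 = (8, 1).
v_2 = A·v_1 = (-28, -8).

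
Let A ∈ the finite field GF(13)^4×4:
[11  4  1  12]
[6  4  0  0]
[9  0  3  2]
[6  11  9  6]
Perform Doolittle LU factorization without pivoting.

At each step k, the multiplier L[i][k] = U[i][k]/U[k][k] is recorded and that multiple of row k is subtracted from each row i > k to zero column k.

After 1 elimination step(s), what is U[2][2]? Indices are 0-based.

[col 0] pivot 11
  R1 -= 10*R0 → (0, 3, 3, 10)  (L[1][0] := 10)
  R2 -= 2*R0 → (0, 5, 1, 4)  (L[2][0] := 2)
  R3 -= 10*R0 → (0, 10, 12, 3)  (L[3][0] := 10)

U[2][2] = 1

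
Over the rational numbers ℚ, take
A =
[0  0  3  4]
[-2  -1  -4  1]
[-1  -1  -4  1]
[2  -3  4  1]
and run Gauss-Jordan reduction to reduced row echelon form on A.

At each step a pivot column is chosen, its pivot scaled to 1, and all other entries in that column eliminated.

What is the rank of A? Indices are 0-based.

rank = 4

step 1: exchange rows 0,1
step 1: normalize row 0 (÷-2) = (1, 1/2, 2, -1/2)
  row 2: subtract -1×row0 = (0, -1/2, -2, 1/2)
  row 3: subtract 2×row0 = (0, -4, 0, 2)
step 2: exchange rows 1,2
step 2: normalize row 1 (÷-1/2) = (0, 1, 4, -1)
  row 0: subtract 1/2×row1 = (1, 0, 0, 0)
  row 3: subtract -4×row1 = (0, 0, 16, -2)
step 3: normalize row 2 (÷3) = (0, 0, 1, 4/3)
  row 1: subtract 4×row2 = (0, 1, 0, -19/3)
  row 3: subtract 16×row2 = (0, 0, 0, -70/3)
step 4: normalize row 3 (÷-70/3) = (0, 0, 0, 1)
  row 1: subtract -19/3×row3 = (0, 1, 0, 0)
  row 2: subtract 4/3×row3 = (0, 0, 1, 0)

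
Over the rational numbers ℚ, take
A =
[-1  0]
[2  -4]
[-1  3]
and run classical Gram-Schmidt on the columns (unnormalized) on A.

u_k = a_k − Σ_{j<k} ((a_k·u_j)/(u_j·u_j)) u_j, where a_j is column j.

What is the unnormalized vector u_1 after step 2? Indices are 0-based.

u_1 = (-11/6, -1/3, 7/6)

Step 1: u_0 = a_0 = (-1, 2, -1).
Step 2: u_1 = a_1 − (-11/6)·u_0 = (-11/6, -1/3, 7/6).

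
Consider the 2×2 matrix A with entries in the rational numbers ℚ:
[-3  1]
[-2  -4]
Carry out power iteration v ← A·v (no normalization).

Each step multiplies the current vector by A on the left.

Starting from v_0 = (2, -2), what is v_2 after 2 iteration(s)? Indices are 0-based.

v_0 = (2, -2).
v_1 = A·v_0 = (-8, 4).
v_2 = A·v_1 = (28, 0).

v_2 = (28, 0)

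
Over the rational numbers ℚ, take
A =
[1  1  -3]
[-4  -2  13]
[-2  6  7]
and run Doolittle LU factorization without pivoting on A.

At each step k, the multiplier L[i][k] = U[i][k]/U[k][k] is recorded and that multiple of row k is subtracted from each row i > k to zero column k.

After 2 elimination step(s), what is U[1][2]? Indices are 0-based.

U[1][2] = 1

k=0: U[0][0]=1
  eliminate (1,0): mult=-4, new row 1: (0, 2, 1); set L[1][0]=-4
  eliminate (2,0): mult=-2, new row 2: (0, 8, 1); set L[2][0]=-2
k=1: U[1][1]=2
  eliminate (2,1): mult=4, new row 2: (0, 0, -3); set L[2][1]=4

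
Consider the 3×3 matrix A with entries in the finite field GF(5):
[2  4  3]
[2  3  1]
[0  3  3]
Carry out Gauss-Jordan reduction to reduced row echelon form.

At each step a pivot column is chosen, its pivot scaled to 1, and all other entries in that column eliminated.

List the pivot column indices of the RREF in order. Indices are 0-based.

[1] R0 /= 2  ⇒  (1, 2, 4)
     R1 -= 2·R0  ⇒  (0, 4, 3)
[2] R1 /= 4  ⇒  (0, 1, 2)
     R0 -= 2·R1  ⇒  (1, 0, 0)
     R2 -= 3·R1  ⇒  (0, 0, 2)
[3] R2 /= 2  ⇒  (0, 0, 1)
     R1 -= 2·R2  ⇒  (0, 1, 0)

pivot columns: 0, 1, 2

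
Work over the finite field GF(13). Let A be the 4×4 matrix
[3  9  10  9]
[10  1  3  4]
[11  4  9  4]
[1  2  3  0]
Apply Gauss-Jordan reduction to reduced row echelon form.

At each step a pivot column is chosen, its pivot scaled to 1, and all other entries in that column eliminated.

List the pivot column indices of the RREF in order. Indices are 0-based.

step 1: normalize row 0 (÷3) = (1, 3, 12, 3)
  row 1: subtract 10×row0 = (0, 10, 0, 0)
  row 2: subtract 11×row0 = (0, 10, 7, 10)
  row 3: subtract 1×row0 = (0, 12, 4, 10)
step 2: normalize row 1 (÷10) = (0, 1, 0, 0)
  row 0: subtract 3×row1 = (1, 0, 12, 3)
  row 2: subtract 10×row1 = (0, 0, 7, 10)
  row 3: subtract 12×row1 = (0, 0, 4, 10)
step 3: normalize row 2 (÷7) = (0, 0, 1, 7)
  row 0: subtract 12×row2 = (1, 0, 0, 10)
  row 3: subtract 4×row2 = (0, 0, 0, 8)
step 4: normalize row 3 (÷8) = (0, 0, 0, 1)
  row 0: subtract 10×row3 = (1, 0, 0, 0)
  row 2: subtract 7×row3 = (0, 0, 1, 0)

pivot columns: 0, 1, 2, 3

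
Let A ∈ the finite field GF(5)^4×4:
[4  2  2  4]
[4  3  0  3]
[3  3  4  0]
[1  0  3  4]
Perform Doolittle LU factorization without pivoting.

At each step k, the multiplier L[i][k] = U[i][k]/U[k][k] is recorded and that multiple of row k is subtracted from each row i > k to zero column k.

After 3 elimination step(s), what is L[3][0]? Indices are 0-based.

Step 1: pivot at (0,0) is 4.
  row1 ← row1 − (1)·row0  ⇒  L[1][0]=1, U row1=(0, 1, 3, 4)
  row2 ← row2 − (2)·row0  ⇒  L[2][0]=2, U row2=(0, 4, 0, 2)
  row3 ← row3 − (4)·row0  ⇒  L[3][0]=4, U row3=(0, 2, 0, 3)
Step 2: pivot at (1,1) is 1.
  row2 ← row2 − (4)·row1  ⇒  L[2][1]=4, U row2=(0, 0, 3, 1)
  row3 ← row3 − (2)·row1  ⇒  L[3][1]=2, U row3=(0, 0, 4, 0)
Step 3: pivot at (2,2) is 3.
  row3 ← row3 − (3)·row2  ⇒  L[3][2]=3, U row3=(0, 0, 0, 2)

L[3][0] = 4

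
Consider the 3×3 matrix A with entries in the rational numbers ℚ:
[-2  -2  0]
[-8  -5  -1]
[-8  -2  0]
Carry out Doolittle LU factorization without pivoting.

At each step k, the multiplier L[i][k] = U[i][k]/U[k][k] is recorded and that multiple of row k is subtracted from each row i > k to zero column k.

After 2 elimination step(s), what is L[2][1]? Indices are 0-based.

L[2][1] = 2

k=0: U[0][0]=-2
  eliminate (1,0): mult=4, new row 1: (0, 3, -1); set L[1][0]=4
  eliminate (2,0): mult=4, new row 2: (0, 6, 0); set L[2][0]=4
k=1: U[1][1]=3
  eliminate (2,1): mult=2, new row 2: (0, 0, 2); set L[2][1]=2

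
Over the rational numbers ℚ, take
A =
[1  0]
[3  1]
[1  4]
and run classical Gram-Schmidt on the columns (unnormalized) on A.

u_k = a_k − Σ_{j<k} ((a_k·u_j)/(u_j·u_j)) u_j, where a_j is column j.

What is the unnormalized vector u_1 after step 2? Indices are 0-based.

u_1 = (-7/11, -10/11, 37/11)

Step 1: u_0 = a_0 = (1, 3, 1).
Step 2: u_1 = a_1 − (7/11)·u_0 = (-7/11, -10/11, 37/11).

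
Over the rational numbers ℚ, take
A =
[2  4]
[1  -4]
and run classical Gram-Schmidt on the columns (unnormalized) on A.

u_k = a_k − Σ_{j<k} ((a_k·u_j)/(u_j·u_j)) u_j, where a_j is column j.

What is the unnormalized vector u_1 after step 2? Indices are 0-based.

u_1 = (12/5, -24/5)

Step 1: u_0 = a_0 = (2, 1).
Step 2: u_1 = a_1 − (4/5)·u_0 = (12/5, -24/5).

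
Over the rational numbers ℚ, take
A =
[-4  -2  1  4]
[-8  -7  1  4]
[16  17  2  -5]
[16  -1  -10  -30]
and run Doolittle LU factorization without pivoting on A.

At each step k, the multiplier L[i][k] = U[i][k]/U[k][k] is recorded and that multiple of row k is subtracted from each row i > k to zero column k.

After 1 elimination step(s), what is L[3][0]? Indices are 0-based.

[col 0] pivot -4
  R1 -= 2*R0 → (0, -3, -1, -4)  (L[1][0] := 2)
  R2 -= -4*R0 → (0, 9, 6, 11)  (L[2][0] := -4)
  R3 -= -4*R0 → (0, -9, -6, -14)  (L[3][0] := -4)

L[3][0] = -4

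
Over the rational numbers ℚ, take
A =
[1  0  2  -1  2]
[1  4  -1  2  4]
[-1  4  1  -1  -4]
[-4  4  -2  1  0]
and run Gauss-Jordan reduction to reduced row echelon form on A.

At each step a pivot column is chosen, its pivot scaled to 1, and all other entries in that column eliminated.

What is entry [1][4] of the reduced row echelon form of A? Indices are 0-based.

step 1: normalize row 0 (÷1) = (1, 0, 2, -1, 2)
  row 1: subtract 1×row0 = (0, 4, -3, 3, 2)
  row 2: subtract -1×row0 = (0, 4, 3, -2, -2)
  row 3: subtract -4×row0 = (0, 4, 6, -3, 8)
step 2: normalize row 1 (÷4) = (0, 1, -3/4, 3/4, 1/2)
  row 2: subtract 4×row1 = (0, 0, 6, -5, -4)
  row 3: subtract 4×row1 = (0, 0, 9, -6, 6)
step 3: normalize row 2 (÷6) = (0, 0, 1, -5/6, -2/3)
  row 0: subtract 2×row2 = (1, 0, 0, 2/3, 10/3)
  row 1: subtract -3/4×row2 = (0, 1, 0, 1/8, 0)
  row 3: subtract 9×row2 = (0, 0, 0, 3/2, 12)
step 4: normalize row 3 (÷3/2) = (0, 0, 0, 1, 8)
  row 0: subtract 2/3×row3 = (1, 0, 0, 0, -2)
  row 1: subtract 1/8×row3 = (0, 1, 0, 0, -1)
  row 2: subtract -5/6×row3 = (0, 0, 1, 0, 6)

M[1][4] = -1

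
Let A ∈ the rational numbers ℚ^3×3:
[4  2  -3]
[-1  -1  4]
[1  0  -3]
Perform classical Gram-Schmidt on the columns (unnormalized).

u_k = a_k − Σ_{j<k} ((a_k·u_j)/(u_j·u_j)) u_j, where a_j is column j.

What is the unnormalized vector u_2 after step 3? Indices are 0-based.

Step 1: u_0 = a_0 = (4, -1, 1).
Step 2: u_1 = a_1 − (1/2)·u_0 = (0, -1/2, -1/2).
Step 3: u_2 = a_2 − (-19/18)·u_0 − (-1)·u_1 = (11/9, 22/9, -22/9).

u_2 = (11/9, 22/9, -22/9)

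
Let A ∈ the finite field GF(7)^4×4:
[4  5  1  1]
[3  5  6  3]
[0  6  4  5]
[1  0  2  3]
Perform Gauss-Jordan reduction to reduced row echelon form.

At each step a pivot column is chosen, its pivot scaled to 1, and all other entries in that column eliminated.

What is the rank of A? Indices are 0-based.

step 1: normalize row 0 (÷4) = (1, 3, 2, 2)
  row 1: subtract 3×row0 = (0, 3, 0, 4)
  row 3: subtract 1×row0 = (0, 4, 0, 1)
step 2: normalize row 1 (÷3) = (0, 1, 0, 6)
  row 0: subtract 3×row1 = (1, 0, 2, 5)
  row 2: subtract 6×row1 = (0, 0, 4, 4)
  row 3: subtract 4×row1 = (0, 0, 0, 5)
step 3: normalize row 2 (÷4) = (0, 0, 1, 1)
  row 0: subtract 2×row2 = (1, 0, 0, 3)
step 4: normalize row 3 (÷5) = (0, 0, 0, 1)
  row 0: subtract 3×row3 = (1, 0, 0, 0)
  row 1: subtract 6×row3 = (0, 1, 0, 0)
  row 2: subtract 1×row3 = (0, 0, 1, 0)

rank = 4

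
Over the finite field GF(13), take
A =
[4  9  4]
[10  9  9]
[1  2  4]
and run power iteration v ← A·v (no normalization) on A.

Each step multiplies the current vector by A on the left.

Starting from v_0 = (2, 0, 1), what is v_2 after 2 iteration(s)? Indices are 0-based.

v_2 = (8, 6, 3)

v_0 = (2, 0, 1).
v_1 = A·v_0 = (12, 3, 6).
v_2 = A·v_1 = (8, 6, 3).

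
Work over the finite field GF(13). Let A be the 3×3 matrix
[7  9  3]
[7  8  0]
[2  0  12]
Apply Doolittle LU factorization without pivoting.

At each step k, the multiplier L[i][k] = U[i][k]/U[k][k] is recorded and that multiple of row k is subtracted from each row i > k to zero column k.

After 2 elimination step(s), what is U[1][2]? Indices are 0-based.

k=0: U[0][0]=7
  eliminate (1,0): mult=1, new row 1: (0, 12, 10); set L[1][0]=1
  eliminate (2,0): mult=4, new row 2: (0, 3, 0); set L[2][0]=4
k=1: U[1][1]=12
  eliminate (2,1): mult=10, new row 2: (0, 0, 4); set L[2][1]=10

U[1][2] = 10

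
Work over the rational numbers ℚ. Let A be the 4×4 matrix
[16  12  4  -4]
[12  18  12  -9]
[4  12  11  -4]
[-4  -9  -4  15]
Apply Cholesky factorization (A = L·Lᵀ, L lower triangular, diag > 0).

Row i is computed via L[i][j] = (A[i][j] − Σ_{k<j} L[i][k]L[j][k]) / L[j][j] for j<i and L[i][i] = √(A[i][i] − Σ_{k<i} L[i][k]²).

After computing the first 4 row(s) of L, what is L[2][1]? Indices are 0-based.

Step 1: L[0][0] = √(16) = 4.
  L[1][0] = (12) / L[0][0] = 3.
Step 2: L[1][1] = √(9) = 3.
  L[2][0] = (4) / L[0][0] = 1.
  L[2][1] = (9) / L[1][1] = 3.
Step 3: L[2][2] = √(1) = 1.
  L[3][0] = (-4) / L[0][0] = -1.
  L[3][1] = (-6) / L[1][1] = -2.
  L[3][2] = (3) / L[2][2] = 3.
Step 4: L[3][3] = √(1) = 1.

L[2][1] = 3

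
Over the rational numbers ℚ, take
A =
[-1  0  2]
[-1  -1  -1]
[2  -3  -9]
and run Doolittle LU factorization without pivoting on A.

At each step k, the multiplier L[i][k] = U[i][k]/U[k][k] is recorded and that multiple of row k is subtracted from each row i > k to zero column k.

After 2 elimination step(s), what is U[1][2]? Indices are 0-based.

[col 0] pivot -1
  R1 -= 1*R0 → (0, -1, -3)  (L[1][0] := 1)
  R2 -= -2*R0 → (0, -3, -5)  (L[2][0] := -2)
[col 1] pivot -1
  R2 -= 3*R1 → (0, 0, 4)  (L[2][1] := 3)

U[1][2] = -3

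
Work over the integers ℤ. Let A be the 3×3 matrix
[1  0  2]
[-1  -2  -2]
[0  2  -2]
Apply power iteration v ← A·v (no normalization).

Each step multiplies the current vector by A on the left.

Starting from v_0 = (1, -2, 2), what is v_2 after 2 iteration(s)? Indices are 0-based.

v_0 = (1, -2, 2).
v_1 = A·v_0 = (5, -1, -8).
v_2 = A·v_1 = (-11, 13, 14).

v_2 = (-11, 13, 14)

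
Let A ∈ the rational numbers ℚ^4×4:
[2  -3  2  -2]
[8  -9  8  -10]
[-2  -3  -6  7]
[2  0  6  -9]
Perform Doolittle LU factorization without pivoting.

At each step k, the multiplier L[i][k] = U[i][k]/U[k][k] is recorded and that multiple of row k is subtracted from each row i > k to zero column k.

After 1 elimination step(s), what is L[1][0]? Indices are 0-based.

L[1][0] = 4

Step 1: pivot at (0,0) is 2.
  row1 ← row1 − (4)·row0  ⇒  L[1][0]=4, U row1=(0, 3, 0, -2)
  row2 ← row2 − (-1)·row0  ⇒  L[2][0]=-1, U row2=(0, -6, -4, 5)
  row3 ← row3 − (1)·row0  ⇒  L[3][0]=1, U row3=(0, 3, 4, -7)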